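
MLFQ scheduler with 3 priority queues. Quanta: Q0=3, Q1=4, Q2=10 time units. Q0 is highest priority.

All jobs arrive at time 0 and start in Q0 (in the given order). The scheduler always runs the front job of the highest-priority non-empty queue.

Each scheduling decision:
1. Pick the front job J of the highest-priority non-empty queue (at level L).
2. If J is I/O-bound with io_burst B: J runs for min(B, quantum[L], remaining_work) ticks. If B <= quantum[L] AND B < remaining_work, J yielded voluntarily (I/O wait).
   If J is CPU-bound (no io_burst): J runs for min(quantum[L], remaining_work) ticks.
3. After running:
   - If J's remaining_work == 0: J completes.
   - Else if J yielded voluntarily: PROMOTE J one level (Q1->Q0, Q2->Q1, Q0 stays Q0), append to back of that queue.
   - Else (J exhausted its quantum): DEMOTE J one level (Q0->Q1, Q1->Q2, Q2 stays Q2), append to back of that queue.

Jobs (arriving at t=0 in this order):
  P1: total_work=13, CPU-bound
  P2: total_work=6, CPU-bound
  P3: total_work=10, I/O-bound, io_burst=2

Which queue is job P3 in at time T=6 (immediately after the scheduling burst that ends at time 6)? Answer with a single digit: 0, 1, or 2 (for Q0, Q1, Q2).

Answer: 0

Derivation:
t=0-3: P1@Q0 runs 3, rem=10, quantum used, demote→Q1. Q0=[P2,P3] Q1=[P1] Q2=[]
t=3-6: P2@Q0 runs 3, rem=3, quantum used, demote→Q1. Q0=[P3] Q1=[P1,P2] Q2=[]
t=6-8: P3@Q0 runs 2, rem=8, I/O yield, promote→Q0. Q0=[P3] Q1=[P1,P2] Q2=[]
t=8-10: P3@Q0 runs 2, rem=6, I/O yield, promote→Q0. Q0=[P3] Q1=[P1,P2] Q2=[]
t=10-12: P3@Q0 runs 2, rem=4, I/O yield, promote→Q0. Q0=[P3] Q1=[P1,P2] Q2=[]
t=12-14: P3@Q0 runs 2, rem=2, I/O yield, promote→Q0. Q0=[P3] Q1=[P1,P2] Q2=[]
t=14-16: P3@Q0 runs 2, rem=0, completes. Q0=[] Q1=[P1,P2] Q2=[]
t=16-20: P1@Q1 runs 4, rem=6, quantum used, demote→Q2. Q0=[] Q1=[P2] Q2=[P1]
t=20-23: P2@Q1 runs 3, rem=0, completes. Q0=[] Q1=[] Q2=[P1]
t=23-29: P1@Q2 runs 6, rem=0, completes. Q0=[] Q1=[] Q2=[]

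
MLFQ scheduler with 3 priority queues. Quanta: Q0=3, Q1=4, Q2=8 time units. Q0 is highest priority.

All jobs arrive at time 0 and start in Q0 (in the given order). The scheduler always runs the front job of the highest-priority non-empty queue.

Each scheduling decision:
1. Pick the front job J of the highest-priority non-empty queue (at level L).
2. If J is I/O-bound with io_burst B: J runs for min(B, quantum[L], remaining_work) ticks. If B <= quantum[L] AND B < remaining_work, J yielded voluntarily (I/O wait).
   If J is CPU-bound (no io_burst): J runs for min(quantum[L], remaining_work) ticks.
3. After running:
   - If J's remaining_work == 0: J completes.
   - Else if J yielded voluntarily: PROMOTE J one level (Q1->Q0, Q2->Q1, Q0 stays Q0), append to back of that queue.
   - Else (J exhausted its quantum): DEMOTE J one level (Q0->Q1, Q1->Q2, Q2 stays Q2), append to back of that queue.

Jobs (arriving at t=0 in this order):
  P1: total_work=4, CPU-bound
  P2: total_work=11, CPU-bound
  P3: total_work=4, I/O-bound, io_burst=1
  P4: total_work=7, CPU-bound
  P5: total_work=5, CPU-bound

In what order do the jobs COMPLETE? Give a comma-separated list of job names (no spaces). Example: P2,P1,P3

Answer: P3,P1,P4,P5,P2

Derivation:
t=0-3: P1@Q0 runs 3, rem=1, quantum used, demote→Q1. Q0=[P2,P3,P4,P5] Q1=[P1] Q2=[]
t=3-6: P2@Q0 runs 3, rem=8, quantum used, demote→Q1. Q0=[P3,P4,P5] Q1=[P1,P2] Q2=[]
t=6-7: P3@Q0 runs 1, rem=3, I/O yield, promote→Q0. Q0=[P4,P5,P3] Q1=[P1,P2] Q2=[]
t=7-10: P4@Q0 runs 3, rem=4, quantum used, demote→Q1. Q0=[P5,P3] Q1=[P1,P2,P4] Q2=[]
t=10-13: P5@Q0 runs 3, rem=2, quantum used, demote→Q1. Q0=[P3] Q1=[P1,P2,P4,P5] Q2=[]
t=13-14: P3@Q0 runs 1, rem=2, I/O yield, promote→Q0. Q0=[P3] Q1=[P1,P2,P4,P5] Q2=[]
t=14-15: P3@Q0 runs 1, rem=1, I/O yield, promote→Q0. Q0=[P3] Q1=[P1,P2,P4,P5] Q2=[]
t=15-16: P3@Q0 runs 1, rem=0, completes. Q0=[] Q1=[P1,P2,P4,P5] Q2=[]
t=16-17: P1@Q1 runs 1, rem=0, completes. Q0=[] Q1=[P2,P4,P5] Q2=[]
t=17-21: P2@Q1 runs 4, rem=4, quantum used, demote→Q2. Q0=[] Q1=[P4,P5] Q2=[P2]
t=21-25: P4@Q1 runs 4, rem=0, completes. Q0=[] Q1=[P5] Q2=[P2]
t=25-27: P5@Q1 runs 2, rem=0, completes. Q0=[] Q1=[] Q2=[P2]
t=27-31: P2@Q2 runs 4, rem=0, completes. Q0=[] Q1=[] Q2=[]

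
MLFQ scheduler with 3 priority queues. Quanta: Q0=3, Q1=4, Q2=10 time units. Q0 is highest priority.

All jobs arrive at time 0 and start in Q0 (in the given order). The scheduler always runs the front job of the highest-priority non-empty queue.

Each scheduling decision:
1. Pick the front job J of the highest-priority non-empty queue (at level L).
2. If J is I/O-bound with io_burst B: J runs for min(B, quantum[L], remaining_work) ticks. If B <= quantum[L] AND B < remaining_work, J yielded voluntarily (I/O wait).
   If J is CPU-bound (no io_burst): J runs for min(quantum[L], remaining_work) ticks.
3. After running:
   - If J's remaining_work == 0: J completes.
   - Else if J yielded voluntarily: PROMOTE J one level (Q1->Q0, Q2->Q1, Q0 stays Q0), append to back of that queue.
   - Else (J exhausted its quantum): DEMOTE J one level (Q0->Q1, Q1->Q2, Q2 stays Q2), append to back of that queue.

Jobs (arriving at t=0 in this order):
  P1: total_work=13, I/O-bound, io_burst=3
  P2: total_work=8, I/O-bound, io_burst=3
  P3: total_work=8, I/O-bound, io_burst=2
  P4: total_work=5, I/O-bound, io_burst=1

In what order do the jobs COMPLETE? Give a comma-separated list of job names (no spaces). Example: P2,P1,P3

Answer: P2,P3,P1,P4

Derivation:
t=0-3: P1@Q0 runs 3, rem=10, I/O yield, promote→Q0. Q0=[P2,P3,P4,P1] Q1=[] Q2=[]
t=3-6: P2@Q0 runs 3, rem=5, I/O yield, promote→Q0. Q0=[P3,P4,P1,P2] Q1=[] Q2=[]
t=6-8: P3@Q0 runs 2, rem=6, I/O yield, promote→Q0. Q0=[P4,P1,P2,P3] Q1=[] Q2=[]
t=8-9: P4@Q0 runs 1, rem=4, I/O yield, promote→Q0. Q0=[P1,P2,P3,P4] Q1=[] Q2=[]
t=9-12: P1@Q0 runs 3, rem=7, I/O yield, promote→Q0. Q0=[P2,P3,P4,P1] Q1=[] Q2=[]
t=12-15: P2@Q0 runs 3, rem=2, I/O yield, promote→Q0. Q0=[P3,P4,P1,P2] Q1=[] Q2=[]
t=15-17: P3@Q0 runs 2, rem=4, I/O yield, promote→Q0. Q0=[P4,P1,P2,P3] Q1=[] Q2=[]
t=17-18: P4@Q0 runs 1, rem=3, I/O yield, promote→Q0. Q0=[P1,P2,P3,P4] Q1=[] Q2=[]
t=18-21: P1@Q0 runs 3, rem=4, I/O yield, promote→Q0. Q0=[P2,P3,P4,P1] Q1=[] Q2=[]
t=21-23: P2@Q0 runs 2, rem=0, completes. Q0=[P3,P4,P1] Q1=[] Q2=[]
t=23-25: P3@Q0 runs 2, rem=2, I/O yield, promote→Q0. Q0=[P4,P1,P3] Q1=[] Q2=[]
t=25-26: P4@Q0 runs 1, rem=2, I/O yield, promote→Q0. Q0=[P1,P3,P4] Q1=[] Q2=[]
t=26-29: P1@Q0 runs 3, rem=1, I/O yield, promote→Q0. Q0=[P3,P4,P1] Q1=[] Q2=[]
t=29-31: P3@Q0 runs 2, rem=0, completes. Q0=[P4,P1] Q1=[] Q2=[]
t=31-32: P4@Q0 runs 1, rem=1, I/O yield, promote→Q0. Q0=[P1,P4] Q1=[] Q2=[]
t=32-33: P1@Q0 runs 1, rem=0, completes. Q0=[P4] Q1=[] Q2=[]
t=33-34: P4@Q0 runs 1, rem=0, completes. Q0=[] Q1=[] Q2=[]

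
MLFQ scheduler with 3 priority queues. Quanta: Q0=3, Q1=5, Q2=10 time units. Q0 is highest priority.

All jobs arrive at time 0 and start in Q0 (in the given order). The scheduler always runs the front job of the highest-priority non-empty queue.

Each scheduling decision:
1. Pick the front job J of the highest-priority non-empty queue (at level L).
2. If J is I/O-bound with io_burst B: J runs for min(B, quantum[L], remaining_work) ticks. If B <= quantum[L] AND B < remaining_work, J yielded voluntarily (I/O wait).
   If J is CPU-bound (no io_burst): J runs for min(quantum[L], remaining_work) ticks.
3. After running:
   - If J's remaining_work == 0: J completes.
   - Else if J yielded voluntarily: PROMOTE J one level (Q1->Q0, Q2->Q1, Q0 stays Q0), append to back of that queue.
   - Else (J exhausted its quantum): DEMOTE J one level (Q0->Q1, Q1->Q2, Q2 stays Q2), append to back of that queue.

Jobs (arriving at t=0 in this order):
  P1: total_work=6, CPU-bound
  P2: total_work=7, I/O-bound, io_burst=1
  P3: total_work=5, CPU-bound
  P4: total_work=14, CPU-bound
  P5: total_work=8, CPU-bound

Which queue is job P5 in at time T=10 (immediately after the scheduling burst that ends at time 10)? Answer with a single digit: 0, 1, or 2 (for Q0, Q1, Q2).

Answer: 0

Derivation:
t=0-3: P1@Q0 runs 3, rem=3, quantum used, demote→Q1. Q0=[P2,P3,P4,P5] Q1=[P1] Q2=[]
t=3-4: P2@Q0 runs 1, rem=6, I/O yield, promote→Q0. Q0=[P3,P4,P5,P2] Q1=[P1] Q2=[]
t=4-7: P3@Q0 runs 3, rem=2, quantum used, demote→Q1. Q0=[P4,P5,P2] Q1=[P1,P3] Q2=[]
t=7-10: P4@Q0 runs 3, rem=11, quantum used, demote→Q1. Q0=[P5,P2] Q1=[P1,P3,P4] Q2=[]
t=10-13: P5@Q0 runs 3, rem=5, quantum used, demote→Q1. Q0=[P2] Q1=[P1,P3,P4,P5] Q2=[]
t=13-14: P2@Q0 runs 1, rem=5, I/O yield, promote→Q0. Q0=[P2] Q1=[P1,P3,P4,P5] Q2=[]
t=14-15: P2@Q0 runs 1, rem=4, I/O yield, promote→Q0. Q0=[P2] Q1=[P1,P3,P4,P5] Q2=[]
t=15-16: P2@Q0 runs 1, rem=3, I/O yield, promote→Q0. Q0=[P2] Q1=[P1,P3,P4,P5] Q2=[]
t=16-17: P2@Q0 runs 1, rem=2, I/O yield, promote→Q0. Q0=[P2] Q1=[P1,P3,P4,P5] Q2=[]
t=17-18: P2@Q0 runs 1, rem=1, I/O yield, promote→Q0. Q0=[P2] Q1=[P1,P3,P4,P5] Q2=[]
t=18-19: P2@Q0 runs 1, rem=0, completes. Q0=[] Q1=[P1,P3,P4,P5] Q2=[]
t=19-22: P1@Q1 runs 3, rem=0, completes. Q0=[] Q1=[P3,P4,P5] Q2=[]
t=22-24: P3@Q1 runs 2, rem=0, completes. Q0=[] Q1=[P4,P5] Q2=[]
t=24-29: P4@Q1 runs 5, rem=6, quantum used, demote→Q2. Q0=[] Q1=[P5] Q2=[P4]
t=29-34: P5@Q1 runs 5, rem=0, completes. Q0=[] Q1=[] Q2=[P4]
t=34-40: P4@Q2 runs 6, rem=0, completes. Q0=[] Q1=[] Q2=[]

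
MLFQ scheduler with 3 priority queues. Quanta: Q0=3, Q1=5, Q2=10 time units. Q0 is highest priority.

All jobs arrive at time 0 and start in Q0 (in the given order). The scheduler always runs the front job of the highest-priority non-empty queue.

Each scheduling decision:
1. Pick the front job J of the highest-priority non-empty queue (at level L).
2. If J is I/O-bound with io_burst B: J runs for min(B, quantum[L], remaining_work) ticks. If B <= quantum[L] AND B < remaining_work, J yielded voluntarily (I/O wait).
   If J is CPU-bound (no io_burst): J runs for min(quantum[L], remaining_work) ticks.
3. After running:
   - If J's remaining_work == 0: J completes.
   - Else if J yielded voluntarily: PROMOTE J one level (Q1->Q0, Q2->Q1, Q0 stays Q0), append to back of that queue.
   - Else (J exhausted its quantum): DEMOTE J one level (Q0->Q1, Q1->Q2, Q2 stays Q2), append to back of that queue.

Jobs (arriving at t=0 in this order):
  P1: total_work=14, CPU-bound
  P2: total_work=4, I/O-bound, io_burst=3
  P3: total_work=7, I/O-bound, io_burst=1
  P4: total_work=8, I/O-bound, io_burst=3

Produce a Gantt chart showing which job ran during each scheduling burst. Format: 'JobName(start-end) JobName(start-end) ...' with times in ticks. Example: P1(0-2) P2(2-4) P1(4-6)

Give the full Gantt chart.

Answer: P1(0-3) P2(3-6) P3(6-7) P4(7-10) P2(10-11) P3(11-12) P4(12-15) P3(15-16) P4(16-18) P3(18-19) P3(19-20) P3(20-21) P3(21-22) P1(22-27) P1(27-33)

Derivation:
t=0-3: P1@Q0 runs 3, rem=11, quantum used, demote→Q1. Q0=[P2,P3,P4] Q1=[P1] Q2=[]
t=3-6: P2@Q0 runs 3, rem=1, I/O yield, promote→Q0. Q0=[P3,P4,P2] Q1=[P1] Q2=[]
t=6-7: P3@Q0 runs 1, rem=6, I/O yield, promote→Q0. Q0=[P4,P2,P3] Q1=[P1] Q2=[]
t=7-10: P4@Q0 runs 3, rem=5, I/O yield, promote→Q0. Q0=[P2,P3,P4] Q1=[P1] Q2=[]
t=10-11: P2@Q0 runs 1, rem=0, completes. Q0=[P3,P4] Q1=[P1] Q2=[]
t=11-12: P3@Q0 runs 1, rem=5, I/O yield, promote→Q0. Q0=[P4,P3] Q1=[P1] Q2=[]
t=12-15: P4@Q0 runs 3, rem=2, I/O yield, promote→Q0. Q0=[P3,P4] Q1=[P1] Q2=[]
t=15-16: P3@Q0 runs 1, rem=4, I/O yield, promote→Q0. Q0=[P4,P3] Q1=[P1] Q2=[]
t=16-18: P4@Q0 runs 2, rem=0, completes. Q0=[P3] Q1=[P1] Q2=[]
t=18-19: P3@Q0 runs 1, rem=3, I/O yield, promote→Q0. Q0=[P3] Q1=[P1] Q2=[]
t=19-20: P3@Q0 runs 1, rem=2, I/O yield, promote→Q0. Q0=[P3] Q1=[P1] Q2=[]
t=20-21: P3@Q0 runs 1, rem=1, I/O yield, promote→Q0. Q0=[P3] Q1=[P1] Q2=[]
t=21-22: P3@Q0 runs 1, rem=0, completes. Q0=[] Q1=[P1] Q2=[]
t=22-27: P1@Q1 runs 5, rem=6, quantum used, demote→Q2. Q0=[] Q1=[] Q2=[P1]
t=27-33: P1@Q2 runs 6, rem=0, completes. Q0=[] Q1=[] Q2=[]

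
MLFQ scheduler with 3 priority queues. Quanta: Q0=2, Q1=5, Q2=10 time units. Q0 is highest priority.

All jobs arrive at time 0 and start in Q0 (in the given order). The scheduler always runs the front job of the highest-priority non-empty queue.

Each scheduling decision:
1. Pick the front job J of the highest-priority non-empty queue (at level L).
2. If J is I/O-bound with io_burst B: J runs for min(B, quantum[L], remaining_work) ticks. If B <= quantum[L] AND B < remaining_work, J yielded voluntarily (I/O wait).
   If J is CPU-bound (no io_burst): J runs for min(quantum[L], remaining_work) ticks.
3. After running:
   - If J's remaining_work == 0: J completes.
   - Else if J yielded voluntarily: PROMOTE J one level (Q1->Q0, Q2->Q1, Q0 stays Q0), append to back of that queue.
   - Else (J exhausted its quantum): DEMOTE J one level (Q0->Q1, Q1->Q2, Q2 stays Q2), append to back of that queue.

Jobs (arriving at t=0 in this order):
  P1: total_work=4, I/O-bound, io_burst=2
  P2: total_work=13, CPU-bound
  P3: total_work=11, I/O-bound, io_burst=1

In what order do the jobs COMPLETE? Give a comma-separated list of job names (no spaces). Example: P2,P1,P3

Answer: P1,P3,P2

Derivation:
t=0-2: P1@Q0 runs 2, rem=2, I/O yield, promote→Q0. Q0=[P2,P3,P1] Q1=[] Q2=[]
t=2-4: P2@Q0 runs 2, rem=11, quantum used, demote→Q1. Q0=[P3,P1] Q1=[P2] Q2=[]
t=4-5: P3@Q0 runs 1, rem=10, I/O yield, promote→Q0. Q0=[P1,P3] Q1=[P2] Q2=[]
t=5-7: P1@Q0 runs 2, rem=0, completes. Q0=[P3] Q1=[P2] Q2=[]
t=7-8: P3@Q0 runs 1, rem=9, I/O yield, promote→Q0. Q0=[P3] Q1=[P2] Q2=[]
t=8-9: P3@Q0 runs 1, rem=8, I/O yield, promote→Q0. Q0=[P3] Q1=[P2] Q2=[]
t=9-10: P3@Q0 runs 1, rem=7, I/O yield, promote→Q0. Q0=[P3] Q1=[P2] Q2=[]
t=10-11: P3@Q0 runs 1, rem=6, I/O yield, promote→Q0. Q0=[P3] Q1=[P2] Q2=[]
t=11-12: P3@Q0 runs 1, rem=5, I/O yield, promote→Q0. Q0=[P3] Q1=[P2] Q2=[]
t=12-13: P3@Q0 runs 1, rem=4, I/O yield, promote→Q0. Q0=[P3] Q1=[P2] Q2=[]
t=13-14: P3@Q0 runs 1, rem=3, I/O yield, promote→Q0. Q0=[P3] Q1=[P2] Q2=[]
t=14-15: P3@Q0 runs 1, rem=2, I/O yield, promote→Q0. Q0=[P3] Q1=[P2] Q2=[]
t=15-16: P3@Q0 runs 1, rem=1, I/O yield, promote→Q0. Q0=[P3] Q1=[P2] Q2=[]
t=16-17: P3@Q0 runs 1, rem=0, completes. Q0=[] Q1=[P2] Q2=[]
t=17-22: P2@Q1 runs 5, rem=6, quantum used, demote→Q2. Q0=[] Q1=[] Q2=[P2]
t=22-28: P2@Q2 runs 6, rem=0, completes. Q0=[] Q1=[] Q2=[]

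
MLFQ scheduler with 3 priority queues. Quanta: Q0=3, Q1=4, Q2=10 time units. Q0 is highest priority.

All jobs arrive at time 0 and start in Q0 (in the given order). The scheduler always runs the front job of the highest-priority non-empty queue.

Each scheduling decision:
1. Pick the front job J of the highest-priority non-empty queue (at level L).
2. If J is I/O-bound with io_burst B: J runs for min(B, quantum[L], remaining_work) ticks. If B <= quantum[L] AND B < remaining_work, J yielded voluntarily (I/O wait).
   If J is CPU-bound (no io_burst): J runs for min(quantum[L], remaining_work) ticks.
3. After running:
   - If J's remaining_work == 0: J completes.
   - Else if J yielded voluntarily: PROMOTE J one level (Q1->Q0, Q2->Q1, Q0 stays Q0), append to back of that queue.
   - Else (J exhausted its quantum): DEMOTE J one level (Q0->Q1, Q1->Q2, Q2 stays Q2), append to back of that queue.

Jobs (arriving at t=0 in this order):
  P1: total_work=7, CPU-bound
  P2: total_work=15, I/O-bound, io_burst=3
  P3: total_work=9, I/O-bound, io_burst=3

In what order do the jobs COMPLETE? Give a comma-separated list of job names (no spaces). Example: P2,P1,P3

Answer: P3,P2,P1

Derivation:
t=0-3: P1@Q0 runs 3, rem=4, quantum used, demote→Q1. Q0=[P2,P3] Q1=[P1] Q2=[]
t=3-6: P2@Q0 runs 3, rem=12, I/O yield, promote→Q0. Q0=[P3,P2] Q1=[P1] Q2=[]
t=6-9: P3@Q0 runs 3, rem=6, I/O yield, promote→Q0. Q0=[P2,P3] Q1=[P1] Q2=[]
t=9-12: P2@Q0 runs 3, rem=9, I/O yield, promote→Q0. Q0=[P3,P2] Q1=[P1] Q2=[]
t=12-15: P3@Q0 runs 3, rem=3, I/O yield, promote→Q0. Q0=[P2,P3] Q1=[P1] Q2=[]
t=15-18: P2@Q0 runs 3, rem=6, I/O yield, promote→Q0. Q0=[P3,P2] Q1=[P1] Q2=[]
t=18-21: P3@Q0 runs 3, rem=0, completes. Q0=[P2] Q1=[P1] Q2=[]
t=21-24: P2@Q0 runs 3, rem=3, I/O yield, promote→Q0. Q0=[P2] Q1=[P1] Q2=[]
t=24-27: P2@Q0 runs 3, rem=0, completes. Q0=[] Q1=[P1] Q2=[]
t=27-31: P1@Q1 runs 4, rem=0, completes. Q0=[] Q1=[] Q2=[]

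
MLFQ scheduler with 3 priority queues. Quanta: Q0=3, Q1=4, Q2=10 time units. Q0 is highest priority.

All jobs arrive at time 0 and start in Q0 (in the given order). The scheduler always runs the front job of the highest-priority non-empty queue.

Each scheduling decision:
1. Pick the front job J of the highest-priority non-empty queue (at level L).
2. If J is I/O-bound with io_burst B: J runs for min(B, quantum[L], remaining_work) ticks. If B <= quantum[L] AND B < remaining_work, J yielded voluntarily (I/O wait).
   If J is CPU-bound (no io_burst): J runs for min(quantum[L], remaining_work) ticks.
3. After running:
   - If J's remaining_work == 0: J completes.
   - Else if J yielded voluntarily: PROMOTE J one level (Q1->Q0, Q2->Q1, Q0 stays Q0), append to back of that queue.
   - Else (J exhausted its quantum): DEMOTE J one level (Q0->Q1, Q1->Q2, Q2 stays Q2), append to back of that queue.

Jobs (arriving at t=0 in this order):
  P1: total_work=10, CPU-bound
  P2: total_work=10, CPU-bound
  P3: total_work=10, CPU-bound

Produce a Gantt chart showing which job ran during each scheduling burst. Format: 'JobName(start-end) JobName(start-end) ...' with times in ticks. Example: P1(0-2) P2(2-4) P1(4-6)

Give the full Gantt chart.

Answer: P1(0-3) P2(3-6) P3(6-9) P1(9-13) P2(13-17) P3(17-21) P1(21-24) P2(24-27) P3(27-30)

Derivation:
t=0-3: P1@Q0 runs 3, rem=7, quantum used, demote→Q1. Q0=[P2,P3] Q1=[P1] Q2=[]
t=3-6: P2@Q0 runs 3, rem=7, quantum used, demote→Q1. Q0=[P3] Q1=[P1,P2] Q2=[]
t=6-9: P3@Q0 runs 3, rem=7, quantum used, demote→Q1. Q0=[] Q1=[P1,P2,P3] Q2=[]
t=9-13: P1@Q1 runs 4, rem=3, quantum used, demote→Q2. Q0=[] Q1=[P2,P3] Q2=[P1]
t=13-17: P2@Q1 runs 4, rem=3, quantum used, demote→Q2. Q0=[] Q1=[P3] Q2=[P1,P2]
t=17-21: P3@Q1 runs 4, rem=3, quantum used, demote→Q2. Q0=[] Q1=[] Q2=[P1,P2,P3]
t=21-24: P1@Q2 runs 3, rem=0, completes. Q0=[] Q1=[] Q2=[P2,P3]
t=24-27: P2@Q2 runs 3, rem=0, completes. Q0=[] Q1=[] Q2=[P3]
t=27-30: P3@Q2 runs 3, rem=0, completes. Q0=[] Q1=[] Q2=[]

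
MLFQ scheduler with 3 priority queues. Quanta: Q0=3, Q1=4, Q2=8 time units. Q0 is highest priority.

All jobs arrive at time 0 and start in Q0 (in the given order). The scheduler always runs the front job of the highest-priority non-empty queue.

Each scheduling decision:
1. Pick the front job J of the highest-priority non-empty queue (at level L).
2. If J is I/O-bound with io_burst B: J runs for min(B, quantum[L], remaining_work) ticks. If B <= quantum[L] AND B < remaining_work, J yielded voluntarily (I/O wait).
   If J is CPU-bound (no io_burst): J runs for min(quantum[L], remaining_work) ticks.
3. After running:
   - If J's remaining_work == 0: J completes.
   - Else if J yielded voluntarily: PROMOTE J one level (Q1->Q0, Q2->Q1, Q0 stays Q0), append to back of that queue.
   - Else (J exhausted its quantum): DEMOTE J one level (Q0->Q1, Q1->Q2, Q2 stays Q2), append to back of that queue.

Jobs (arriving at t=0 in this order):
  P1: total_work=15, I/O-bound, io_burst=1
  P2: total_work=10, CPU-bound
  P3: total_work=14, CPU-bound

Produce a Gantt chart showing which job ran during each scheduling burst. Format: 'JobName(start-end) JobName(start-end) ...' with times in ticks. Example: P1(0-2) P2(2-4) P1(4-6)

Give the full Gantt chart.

Answer: P1(0-1) P2(1-4) P3(4-7) P1(7-8) P1(8-9) P1(9-10) P1(10-11) P1(11-12) P1(12-13) P1(13-14) P1(14-15) P1(15-16) P1(16-17) P1(17-18) P1(18-19) P1(19-20) P1(20-21) P2(21-25) P3(25-29) P2(29-32) P3(32-39)

Derivation:
t=0-1: P1@Q0 runs 1, rem=14, I/O yield, promote→Q0. Q0=[P2,P3,P1] Q1=[] Q2=[]
t=1-4: P2@Q0 runs 3, rem=7, quantum used, demote→Q1. Q0=[P3,P1] Q1=[P2] Q2=[]
t=4-7: P3@Q0 runs 3, rem=11, quantum used, demote→Q1. Q0=[P1] Q1=[P2,P3] Q2=[]
t=7-8: P1@Q0 runs 1, rem=13, I/O yield, promote→Q0. Q0=[P1] Q1=[P2,P3] Q2=[]
t=8-9: P1@Q0 runs 1, rem=12, I/O yield, promote→Q0. Q0=[P1] Q1=[P2,P3] Q2=[]
t=9-10: P1@Q0 runs 1, rem=11, I/O yield, promote→Q0. Q0=[P1] Q1=[P2,P3] Q2=[]
t=10-11: P1@Q0 runs 1, rem=10, I/O yield, promote→Q0. Q0=[P1] Q1=[P2,P3] Q2=[]
t=11-12: P1@Q0 runs 1, rem=9, I/O yield, promote→Q0. Q0=[P1] Q1=[P2,P3] Q2=[]
t=12-13: P1@Q0 runs 1, rem=8, I/O yield, promote→Q0. Q0=[P1] Q1=[P2,P3] Q2=[]
t=13-14: P1@Q0 runs 1, rem=7, I/O yield, promote→Q0. Q0=[P1] Q1=[P2,P3] Q2=[]
t=14-15: P1@Q0 runs 1, rem=6, I/O yield, promote→Q0. Q0=[P1] Q1=[P2,P3] Q2=[]
t=15-16: P1@Q0 runs 1, rem=5, I/O yield, promote→Q0. Q0=[P1] Q1=[P2,P3] Q2=[]
t=16-17: P1@Q0 runs 1, rem=4, I/O yield, promote→Q0. Q0=[P1] Q1=[P2,P3] Q2=[]
t=17-18: P1@Q0 runs 1, rem=3, I/O yield, promote→Q0. Q0=[P1] Q1=[P2,P3] Q2=[]
t=18-19: P1@Q0 runs 1, rem=2, I/O yield, promote→Q0. Q0=[P1] Q1=[P2,P3] Q2=[]
t=19-20: P1@Q0 runs 1, rem=1, I/O yield, promote→Q0. Q0=[P1] Q1=[P2,P3] Q2=[]
t=20-21: P1@Q0 runs 1, rem=0, completes. Q0=[] Q1=[P2,P3] Q2=[]
t=21-25: P2@Q1 runs 4, rem=3, quantum used, demote→Q2. Q0=[] Q1=[P3] Q2=[P2]
t=25-29: P3@Q1 runs 4, rem=7, quantum used, demote→Q2. Q0=[] Q1=[] Q2=[P2,P3]
t=29-32: P2@Q2 runs 3, rem=0, completes. Q0=[] Q1=[] Q2=[P3]
t=32-39: P3@Q2 runs 7, rem=0, completes. Q0=[] Q1=[] Q2=[]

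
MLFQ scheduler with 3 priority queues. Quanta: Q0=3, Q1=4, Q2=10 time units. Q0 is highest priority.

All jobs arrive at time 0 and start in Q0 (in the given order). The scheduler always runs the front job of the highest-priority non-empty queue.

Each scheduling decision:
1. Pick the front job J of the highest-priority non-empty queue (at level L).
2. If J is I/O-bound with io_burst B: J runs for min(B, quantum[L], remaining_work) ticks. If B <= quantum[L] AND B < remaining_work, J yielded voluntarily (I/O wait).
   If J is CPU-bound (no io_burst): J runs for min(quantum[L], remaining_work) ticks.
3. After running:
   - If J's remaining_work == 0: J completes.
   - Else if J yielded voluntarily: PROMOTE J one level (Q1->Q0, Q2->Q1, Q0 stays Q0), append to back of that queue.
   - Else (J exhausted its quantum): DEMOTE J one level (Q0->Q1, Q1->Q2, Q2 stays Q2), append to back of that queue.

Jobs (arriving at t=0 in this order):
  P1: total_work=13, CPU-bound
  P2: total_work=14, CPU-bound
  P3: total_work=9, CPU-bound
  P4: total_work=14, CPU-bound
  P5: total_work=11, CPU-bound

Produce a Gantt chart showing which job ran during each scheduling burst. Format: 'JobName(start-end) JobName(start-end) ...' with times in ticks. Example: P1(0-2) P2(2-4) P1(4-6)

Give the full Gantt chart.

t=0-3: P1@Q0 runs 3, rem=10, quantum used, demote→Q1. Q0=[P2,P3,P4,P5] Q1=[P1] Q2=[]
t=3-6: P2@Q0 runs 3, rem=11, quantum used, demote→Q1. Q0=[P3,P4,P5] Q1=[P1,P2] Q2=[]
t=6-9: P3@Q0 runs 3, rem=6, quantum used, demote→Q1. Q0=[P4,P5] Q1=[P1,P2,P3] Q2=[]
t=9-12: P4@Q0 runs 3, rem=11, quantum used, demote→Q1. Q0=[P5] Q1=[P1,P2,P3,P4] Q2=[]
t=12-15: P5@Q0 runs 3, rem=8, quantum used, demote→Q1. Q0=[] Q1=[P1,P2,P3,P4,P5] Q2=[]
t=15-19: P1@Q1 runs 4, rem=6, quantum used, demote→Q2. Q0=[] Q1=[P2,P3,P4,P5] Q2=[P1]
t=19-23: P2@Q1 runs 4, rem=7, quantum used, demote→Q2. Q0=[] Q1=[P3,P4,P5] Q2=[P1,P2]
t=23-27: P3@Q1 runs 4, rem=2, quantum used, demote→Q2. Q0=[] Q1=[P4,P5] Q2=[P1,P2,P3]
t=27-31: P4@Q1 runs 4, rem=7, quantum used, demote→Q2. Q0=[] Q1=[P5] Q2=[P1,P2,P3,P4]
t=31-35: P5@Q1 runs 4, rem=4, quantum used, demote→Q2. Q0=[] Q1=[] Q2=[P1,P2,P3,P4,P5]
t=35-41: P1@Q2 runs 6, rem=0, completes. Q0=[] Q1=[] Q2=[P2,P3,P4,P5]
t=41-48: P2@Q2 runs 7, rem=0, completes. Q0=[] Q1=[] Q2=[P3,P4,P5]
t=48-50: P3@Q2 runs 2, rem=0, completes. Q0=[] Q1=[] Q2=[P4,P5]
t=50-57: P4@Q2 runs 7, rem=0, completes. Q0=[] Q1=[] Q2=[P5]
t=57-61: P5@Q2 runs 4, rem=0, completes. Q0=[] Q1=[] Q2=[]

Answer: P1(0-3) P2(3-6) P3(6-9) P4(9-12) P5(12-15) P1(15-19) P2(19-23) P3(23-27) P4(27-31) P5(31-35) P1(35-41) P2(41-48) P3(48-50) P4(50-57) P5(57-61)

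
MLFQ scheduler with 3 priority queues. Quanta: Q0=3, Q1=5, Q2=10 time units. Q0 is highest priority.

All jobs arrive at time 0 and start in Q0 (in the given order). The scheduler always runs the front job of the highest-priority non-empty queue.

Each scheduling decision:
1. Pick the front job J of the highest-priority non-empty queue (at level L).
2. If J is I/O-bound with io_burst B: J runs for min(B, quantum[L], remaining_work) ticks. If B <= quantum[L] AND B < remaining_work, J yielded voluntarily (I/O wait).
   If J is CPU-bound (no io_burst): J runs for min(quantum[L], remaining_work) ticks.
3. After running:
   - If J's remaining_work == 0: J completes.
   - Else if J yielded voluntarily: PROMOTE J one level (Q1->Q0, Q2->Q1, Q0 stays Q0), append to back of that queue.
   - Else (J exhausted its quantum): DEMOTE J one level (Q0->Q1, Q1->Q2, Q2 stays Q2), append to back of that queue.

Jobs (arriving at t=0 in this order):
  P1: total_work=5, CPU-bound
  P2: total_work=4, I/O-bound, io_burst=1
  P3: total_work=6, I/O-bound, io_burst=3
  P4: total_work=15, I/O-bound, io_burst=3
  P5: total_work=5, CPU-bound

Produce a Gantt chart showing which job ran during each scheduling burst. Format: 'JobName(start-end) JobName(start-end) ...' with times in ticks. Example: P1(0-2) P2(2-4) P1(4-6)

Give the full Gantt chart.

Answer: P1(0-3) P2(3-4) P3(4-7) P4(7-10) P5(10-13) P2(13-14) P3(14-17) P4(17-20) P2(20-21) P4(21-24) P2(24-25) P4(25-28) P4(28-31) P1(31-33) P5(33-35)

Derivation:
t=0-3: P1@Q0 runs 3, rem=2, quantum used, demote→Q1. Q0=[P2,P3,P4,P5] Q1=[P1] Q2=[]
t=3-4: P2@Q0 runs 1, rem=3, I/O yield, promote→Q0. Q0=[P3,P4,P5,P2] Q1=[P1] Q2=[]
t=4-7: P3@Q0 runs 3, rem=3, I/O yield, promote→Q0. Q0=[P4,P5,P2,P3] Q1=[P1] Q2=[]
t=7-10: P4@Q0 runs 3, rem=12, I/O yield, promote→Q0. Q0=[P5,P2,P3,P4] Q1=[P1] Q2=[]
t=10-13: P5@Q0 runs 3, rem=2, quantum used, demote→Q1. Q0=[P2,P3,P4] Q1=[P1,P5] Q2=[]
t=13-14: P2@Q0 runs 1, rem=2, I/O yield, promote→Q0. Q0=[P3,P4,P2] Q1=[P1,P5] Q2=[]
t=14-17: P3@Q0 runs 3, rem=0, completes. Q0=[P4,P2] Q1=[P1,P5] Q2=[]
t=17-20: P4@Q0 runs 3, rem=9, I/O yield, promote→Q0. Q0=[P2,P4] Q1=[P1,P5] Q2=[]
t=20-21: P2@Q0 runs 1, rem=1, I/O yield, promote→Q0. Q0=[P4,P2] Q1=[P1,P5] Q2=[]
t=21-24: P4@Q0 runs 3, rem=6, I/O yield, promote→Q0. Q0=[P2,P4] Q1=[P1,P5] Q2=[]
t=24-25: P2@Q0 runs 1, rem=0, completes. Q0=[P4] Q1=[P1,P5] Q2=[]
t=25-28: P4@Q0 runs 3, rem=3, I/O yield, promote→Q0. Q0=[P4] Q1=[P1,P5] Q2=[]
t=28-31: P4@Q0 runs 3, rem=0, completes. Q0=[] Q1=[P1,P5] Q2=[]
t=31-33: P1@Q1 runs 2, rem=0, completes. Q0=[] Q1=[P5] Q2=[]
t=33-35: P5@Q1 runs 2, rem=0, completes. Q0=[] Q1=[] Q2=[]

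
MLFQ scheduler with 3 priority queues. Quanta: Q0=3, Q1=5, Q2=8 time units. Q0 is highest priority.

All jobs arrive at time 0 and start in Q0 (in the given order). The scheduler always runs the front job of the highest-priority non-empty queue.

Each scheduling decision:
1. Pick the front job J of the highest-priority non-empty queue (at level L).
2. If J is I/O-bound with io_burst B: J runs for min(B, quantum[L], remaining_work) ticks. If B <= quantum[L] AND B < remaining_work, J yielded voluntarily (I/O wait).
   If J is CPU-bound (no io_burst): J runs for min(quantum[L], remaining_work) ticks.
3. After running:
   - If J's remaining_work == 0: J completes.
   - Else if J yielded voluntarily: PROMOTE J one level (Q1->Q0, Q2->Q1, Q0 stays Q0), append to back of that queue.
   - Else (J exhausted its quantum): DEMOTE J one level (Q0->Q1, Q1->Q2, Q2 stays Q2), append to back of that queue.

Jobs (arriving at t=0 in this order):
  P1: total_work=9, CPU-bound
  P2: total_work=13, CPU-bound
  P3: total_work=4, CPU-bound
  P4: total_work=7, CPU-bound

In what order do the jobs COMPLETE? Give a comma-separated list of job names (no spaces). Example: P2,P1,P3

t=0-3: P1@Q0 runs 3, rem=6, quantum used, demote→Q1. Q0=[P2,P3,P4] Q1=[P1] Q2=[]
t=3-6: P2@Q0 runs 3, rem=10, quantum used, demote→Q1. Q0=[P3,P4] Q1=[P1,P2] Q2=[]
t=6-9: P3@Q0 runs 3, rem=1, quantum used, demote→Q1. Q0=[P4] Q1=[P1,P2,P3] Q2=[]
t=9-12: P4@Q0 runs 3, rem=4, quantum used, demote→Q1. Q0=[] Q1=[P1,P2,P3,P4] Q2=[]
t=12-17: P1@Q1 runs 5, rem=1, quantum used, demote→Q2. Q0=[] Q1=[P2,P3,P4] Q2=[P1]
t=17-22: P2@Q1 runs 5, rem=5, quantum used, demote→Q2. Q0=[] Q1=[P3,P4] Q2=[P1,P2]
t=22-23: P3@Q1 runs 1, rem=0, completes. Q0=[] Q1=[P4] Q2=[P1,P2]
t=23-27: P4@Q1 runs 4, rem=0, completes. Q0=[] Q1=[] Q2=[P1,P2]
t=27-28: P1@Q2 runs 1, rem=0, completes. Q0=[] Q1=[] Q2=[P2]
t=28-33: P2@Q2 runs 5, rem=0, completes. Q0=[] Q1=[] Q2=[]

Answer: P3,P4,P1,P2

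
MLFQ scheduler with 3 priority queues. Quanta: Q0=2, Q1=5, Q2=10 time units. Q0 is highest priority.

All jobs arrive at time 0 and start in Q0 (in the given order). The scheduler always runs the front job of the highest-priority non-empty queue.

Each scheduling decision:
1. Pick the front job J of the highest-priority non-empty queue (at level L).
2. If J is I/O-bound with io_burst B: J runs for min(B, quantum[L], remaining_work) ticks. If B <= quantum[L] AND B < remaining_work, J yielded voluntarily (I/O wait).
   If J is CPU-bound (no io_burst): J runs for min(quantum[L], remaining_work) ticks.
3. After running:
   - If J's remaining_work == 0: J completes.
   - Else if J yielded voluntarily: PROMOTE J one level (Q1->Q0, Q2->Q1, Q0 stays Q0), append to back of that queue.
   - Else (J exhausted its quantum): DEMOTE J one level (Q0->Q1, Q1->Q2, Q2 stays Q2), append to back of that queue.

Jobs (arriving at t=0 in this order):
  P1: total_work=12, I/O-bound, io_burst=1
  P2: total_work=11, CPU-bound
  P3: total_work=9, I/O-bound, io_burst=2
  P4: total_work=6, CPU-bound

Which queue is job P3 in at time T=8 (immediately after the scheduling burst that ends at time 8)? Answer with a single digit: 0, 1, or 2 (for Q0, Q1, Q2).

Answer: 0

Derivation:
t=0-1: P1@Q0 runs 1, rem=11, I/O yield, promote→Q0. Q0=[P2,P3,P4,P1] Q1=[] Q2=[]
t=1-3: P2@Q0 runs 2, rem=9, quantum used, demote→Q1. Q0=[P3,P4,P1] Q1=[P2] Q2=[]
t=3-5: P3@Q0 runs 2, rem=7, I/O yield, promote→Q0. Q0=[P4,P1,P3] Q1=[P2] Q2=[]
t=5-7: P4@Q0 runs 2, rem=4, quantum used, demote→Q1. Q0=[P1,P3] Q1=[P2,P4] Q2=[]
t=7-8: P1@Q0 runs 1, rem=10, I/O yield, promote→Q0. Q0=[P3,P1] Q1=[P2,P4] Q2=[]
t=8-10: P3@Q0 runs 2, rem=5, I/O yield, promote→Q0. Q0=[P1,P3] Q1=[P2,P4] Q2=[]
t=10-11: P1@Q0 runs 1, rem=9, I/O yield, promote→Q0. Q0=[P3,P1] Q1=[P2,P4] Q2=[]
t=11-13: P3@Q0 runs 2, rem=3, I/O yield, promote→Q0. Q0=[P1,P3] Q1=[P2,P4] Q2=[]
t=13-14: P1@Q0 runs 1, rem=8, I/O yield, promote→Q0. Q0=[P3,P1] Q1=[P2,P4] Q2=[]
t=14-16: P3@Q0 runs 2, rem=1, I/O yield, promote→Q0. Q0=[P1,P3] Q1=[P2,P4] Q2=[]
t=16-17: P1@Q0 runs 1, rem=7, I/O yield, promote→Q0. Q0=[P3,P1] Q1=[P2,P4] Q2=[]
t=17-18: P3@Q0 runs 1, rem=0, completes. Q0=[P1] Q1=[P2,P4] Q2=[]
t=18-19: P1@Q0 runs 1, rem=6, I/O yield, promote→Q0. Q0=[P1] Q1=[P2,P4] Q2=[]
t=19-20: P1@Q0 runs 1, rem=5, I/O yield, promote→Q0. Q0=[P1] Q1=[P2,P4] Q2=[]
t=20-21: P1@Q0 runs 1, rem=4, I/O yield, promote→Q0. Q0=[P1] Q1=[P2,P4] Q2=[]
t=21-22: P1@Q0 runs 1, rem=3, I/O yield, promote→Q0. Q0=[P1] Q1=[P2,P4] Q2=[]
t=22-23: P1@Q0 runs 1, rem=2, I/O yield, promote→Q0. Q0=[P1] Q1=[P2,P4] Q2=[]
t=23-24: P1@Q0 runs 1, rem=1, I/O yield, promote→Q0. Q0=[P1] Q1=[P2,P4] Q2=[]
t=24-25: P1@Q0 runs 1, rem=0, completes. Q0=[] Q1=[P2,P4] Q2=[]
t=25-30: P2@Q1 runs 5, rem=4, quantum used, demote→Q2. Q0=[] Q1=[P4] Q2=[P2]
t=30-34: P4@Q1 runs 4, rem=0, completes. Q0=[] Q1=[] Q2=[P2]
t=34-38: P2@Q2 runs 4, rem=0, completes. Q0=[] Q1=[] Q2=[]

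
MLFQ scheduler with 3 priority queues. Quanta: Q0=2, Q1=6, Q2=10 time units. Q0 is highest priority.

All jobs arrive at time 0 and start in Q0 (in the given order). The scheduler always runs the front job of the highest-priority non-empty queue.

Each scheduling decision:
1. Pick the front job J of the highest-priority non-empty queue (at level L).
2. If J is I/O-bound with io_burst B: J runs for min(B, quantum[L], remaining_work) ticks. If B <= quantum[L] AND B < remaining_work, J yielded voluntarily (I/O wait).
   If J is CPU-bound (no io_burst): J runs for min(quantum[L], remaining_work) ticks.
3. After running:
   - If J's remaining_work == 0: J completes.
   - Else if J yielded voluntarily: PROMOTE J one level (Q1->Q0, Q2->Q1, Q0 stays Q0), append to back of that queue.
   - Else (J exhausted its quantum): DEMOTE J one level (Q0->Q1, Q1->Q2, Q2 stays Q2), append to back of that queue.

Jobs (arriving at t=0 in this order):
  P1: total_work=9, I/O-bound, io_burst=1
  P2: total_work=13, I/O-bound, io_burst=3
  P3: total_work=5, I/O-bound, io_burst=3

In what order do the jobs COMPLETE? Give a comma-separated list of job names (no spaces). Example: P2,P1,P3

Answer: P1,P3,P2

Derivation:
t=0-1: P1@Q0 runs 1, rem=8, I/O yield, promote→Q0. Q0=[P2,P3,P1] Q1=[] Q2=[]
t=1-3: P2@Q0 runs 2, rem=11, quantum used, demote→Q1. Q0=[P3,P1] Q1=[P2] Q2=[]
t=3-5: P3@Q0 runs 2, rem=3, quantum used, demote→Q1. Q0=[P1] Q1=[P2,P3] Q2=[]
t=5-6: P1@Q0 runs 1, rem=7, I/O yield, promote→Q0. Q0=[P1] Q1=[P2,P3] Q2=[]
t=6-7: P1@Q0 runs 1, rem=6, I/O yield, promote→Q0. Q0=[P1] Q1=[P2,P3] Q2=[]
t=7-8: P1@Q0 runs 1, rem=5, I/O yield, promote→Q0. Q0=[P1] Q1=[P2,P3] Q2=[]
t=8-9: P1@Q0 runs 1, rem=4, I/O yield, promote→Q0. Q0=[P1] Q1=[P2,P3] Q2=[]
t=9-10: P1@Q0 runs 1, rem=3, I/O yield, promote→Q0. Q0=[P1] Q1=[P2,P3] Q2=[]
t=10-11: P1@Q0 runs 1, rem=2, I/O yield, promote→Q0. Q0=[P1] Q1=[P2,P3] Q2=[]
t=11-12: P1@Q0 runs 1, rem=1, I/O yield, promote→Q0. Q0=[P1] Q1=[P2,P3] Q2=[]
t=12-13: P1@Q0 runs 1, rem=0, completes. Q0=[] Q1=[P2,P3] Q2=[]
t=13-16: P2@Q1 runs 3, rem=8, I/O yield, promote→Q0. Q0=[P2] Q1=[P3] Q2=[]
t=16-18: P2@Q0 runs 2, rem=6, quantum used, demote→Q1. Q0=[] Q1=[P3,P2] Q2=[]
t=18-21: P3@Q1 runs 3, rem=0, completes. Q0=[] Q1=[P2] Q2=[]
t=21-24: P2@Q1 runs 3, rem=3, I/O yield, promote→Q0. Q0=[P2] Q1=[] Q2=[]
t=24-26: P2@Q0 runs 2, rem=1, quantum used, demote→Q1. Q0=[] Q1=[P2] Q2=[]
t=26-27: P2@Q1 runs 1, rem=0, completes. Q0=[] Q1=[] Q2=[]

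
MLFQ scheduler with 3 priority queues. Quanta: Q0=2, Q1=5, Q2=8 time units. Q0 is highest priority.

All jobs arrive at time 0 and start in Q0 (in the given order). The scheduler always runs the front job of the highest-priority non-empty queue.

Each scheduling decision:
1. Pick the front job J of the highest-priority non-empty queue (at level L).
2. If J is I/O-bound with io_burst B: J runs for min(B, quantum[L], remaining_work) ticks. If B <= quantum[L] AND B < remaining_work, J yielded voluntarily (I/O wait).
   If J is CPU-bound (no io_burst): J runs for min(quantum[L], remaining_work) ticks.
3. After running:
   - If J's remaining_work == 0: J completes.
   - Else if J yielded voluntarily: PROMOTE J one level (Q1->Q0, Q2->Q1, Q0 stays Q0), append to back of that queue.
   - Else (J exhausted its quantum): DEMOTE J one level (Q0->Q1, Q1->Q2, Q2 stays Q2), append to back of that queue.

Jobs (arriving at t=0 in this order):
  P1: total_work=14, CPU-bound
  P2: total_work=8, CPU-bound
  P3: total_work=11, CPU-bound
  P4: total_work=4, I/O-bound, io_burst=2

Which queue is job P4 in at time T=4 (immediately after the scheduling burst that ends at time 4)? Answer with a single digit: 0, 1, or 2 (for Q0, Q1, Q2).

t=0-2: P1@Q0 runs 2, rem=12, quantum used, demote→Q1. Q0=[P2,P3,P4] Q1=[P1] Q2=[]
t=2-4: P2@Q0 runs 2, rem=6, quantum used, demote→Q1. Q0=[P3,P4] Q1=[P1,P2] Q2=[]
t=4-6: P3@Q0 runs 2, rem=9, quantum used, demote→Q1. Q0=[P4] Q1=[P1,P2,P3] Q2=[]
t=6-8: P4@Q0 runs 2, rem=2, I/O yield, promote→Q0. Q0=[P4] Q1=[P1,P2,P3] Q2=[]
t=8-10: P4@Q0 runs 2, rem=0, completes. Q0=[] Q1=[P1,P2,P3] Q2=[]
t=10-15: P1@Q1 runs 5, rem=7, quantum used, demote→Q2. Q0=[] Q1=[P2,P3] Q2=[P1]
t=15-20: P2@Q1 runs 5, rem=1, quantum used, demote→Q2. Q0=[] Q1=[P3] Q2=[P1,P2]
t=20-25: P3@Q1 runs 5, rem=4, quantum used, demote→Q2. Q0=[] Q1=[] Q2=[P1,P2,P3]
t=25-32: P1@Q2 runs 7, rem=0, completes. Q0=[] Q1=[] Q2=[P2,P3]
t=32-33: P2@Q2 runs 1, rem=0, completes. Q0=[] Q1=[] Q2=[P3]
t=33-37: P3@Q2 runs 4, rem=0, completes. Q0=[] Q1=[] Q2=[]

Answer: 0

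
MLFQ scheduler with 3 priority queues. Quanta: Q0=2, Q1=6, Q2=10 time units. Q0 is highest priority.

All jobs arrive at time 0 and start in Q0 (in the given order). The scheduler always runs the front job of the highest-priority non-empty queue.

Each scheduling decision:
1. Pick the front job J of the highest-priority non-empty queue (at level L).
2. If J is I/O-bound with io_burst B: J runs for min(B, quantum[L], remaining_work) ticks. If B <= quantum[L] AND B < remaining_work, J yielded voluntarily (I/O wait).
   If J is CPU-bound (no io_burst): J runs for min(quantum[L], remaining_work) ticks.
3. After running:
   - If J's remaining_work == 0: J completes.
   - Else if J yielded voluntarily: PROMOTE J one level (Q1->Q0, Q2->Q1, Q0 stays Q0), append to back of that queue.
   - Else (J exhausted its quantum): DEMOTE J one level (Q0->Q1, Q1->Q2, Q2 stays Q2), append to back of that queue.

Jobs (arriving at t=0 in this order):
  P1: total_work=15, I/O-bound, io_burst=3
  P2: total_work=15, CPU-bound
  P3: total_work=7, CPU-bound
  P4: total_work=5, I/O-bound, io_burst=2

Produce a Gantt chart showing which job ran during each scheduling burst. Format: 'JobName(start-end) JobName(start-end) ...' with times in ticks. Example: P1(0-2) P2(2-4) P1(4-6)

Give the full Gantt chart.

Answer: P1(0-2) P2(2-4) P3(4-6) P4(6-8) P4(8-10) P4(10-11) P1(11-14) P1(14-16) P2(16-22) P3(22-27) P1(27-30) P1(30-32) P1(32-35) P2(35-42)

Derivation:
t=0-2: P1@Q0 runs 2, rem=13, quantum used, demote→Q1. Q0=[P2,P3,P4] Q1=[P1] Q2=[]
t=2-4: P2@Q0 runs 2, rem=13, quantum used, demote→Q1. Q0=[P3,P4] Q1=[P1,P2] Q2=[]
t=4-6: P3@Q0 runs 2, rem=5, quantum used, demote→Q1. Q0=[P4] Q1=[P1,P2,P3] Q2=[]
t=6-8: P4@Q0 runs 2, rem=3, I/O yield, promote→Q0. Q0=[P4] Q1=[P1,P2,P3] Q2=[]
t=8-10: P4@Q0 runs 2, rem=1, I/O yield, promote→Q0. Q0=[P4] Q1=[P1,P2,P3] Q2=[]
t=10-11: P4@Q0 runs 1, rem=0, completes. Q0=[] Q1=[P1,P2,P3] Q2=[]
t=11-14: P1@Q1 runs 3, rem=10, I/O yield, promote→Q0. Q0=[P1] Q1=[P2,P3] Q2=[]
t=14-16: P1@Q0 runs 2, rem=8, quantum used, demote→Q1. Q0=[] Q1=[P2,P3,P1] Q2=[]
t=16-22: P2@Q1 runs 6, rem=7, quantum used, demote→Q2. Q0=[] Q1=[P3,P1] Q2=[P2]
t=22-27: P3@Q1 runs 5, rem=0, completes. Q0=[] Q1=[P1] Q2=[P2]
t=27-30: P1@Q1 runs 3, rem=5, I/O yield, promote→Q0. Q0=[P1] Q1=[] Q2=[P2]
t=30-32: P1@Q0 runs 2, rem=3, quantum used, demote→Q1. Q0=[] Q1=[P1] Q2=[P2]
t=32-35: P1@Q1 runs 3, rem=0, completes. Q0=[] Q1=[] Q2=[P2]
t=35-42: P2@Q2 runs 7, rem=0, completes. Q0=[] Q1=[] Q2=[]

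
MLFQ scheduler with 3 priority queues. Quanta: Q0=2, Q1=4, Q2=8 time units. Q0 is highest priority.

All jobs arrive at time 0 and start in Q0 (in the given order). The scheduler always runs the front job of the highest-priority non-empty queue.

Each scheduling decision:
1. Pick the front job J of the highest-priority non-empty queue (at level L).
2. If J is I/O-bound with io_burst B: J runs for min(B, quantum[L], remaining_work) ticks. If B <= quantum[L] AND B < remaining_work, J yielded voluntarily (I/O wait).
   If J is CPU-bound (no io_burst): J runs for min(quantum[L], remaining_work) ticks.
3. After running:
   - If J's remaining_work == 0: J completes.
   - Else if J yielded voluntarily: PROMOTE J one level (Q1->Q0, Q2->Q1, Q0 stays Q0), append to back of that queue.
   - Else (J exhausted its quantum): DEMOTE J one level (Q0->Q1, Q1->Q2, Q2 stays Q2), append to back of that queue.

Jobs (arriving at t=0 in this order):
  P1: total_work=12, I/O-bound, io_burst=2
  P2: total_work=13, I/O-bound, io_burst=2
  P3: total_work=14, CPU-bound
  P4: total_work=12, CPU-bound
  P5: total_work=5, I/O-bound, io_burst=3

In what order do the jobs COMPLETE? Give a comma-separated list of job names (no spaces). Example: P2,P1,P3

Answer: P1,P2,P5,P3,P4

Derivation:
t=0-2: P1@Q0 runs 2, rem=10, I/O yield, promote→Q0. Q0=[P2,P3,P4,P5,P1] Q1=[] Q2=[]
t=2-4: P2@Q0 runs 2, rem=11, I/O yield, promote→Q0. Q0=[P3,P4,P5,P1,P2] Q1=[] Q2=[]
t=4-6: P3@Q0 runs 2, rem=12, quantum used, demote→Q1. Q0=[P4,P5,P1,P2] Q1=[P3] Q2=[]
t=6-8: P4@Q0 runs 2, rem=10, quantum used, demote→Q1. Q0=[P5,P1,P2] Q1=[P3,P4] Q2=[]
t=8-10: P5@Q0 runs 2, rem=3, quantum used, demote→Q1. Q0=[P1,P2] Q1=[P3,P4,P5] Q2=[]
t=10-12: P1@Q0 runs 2, rem=8, I/O yield, promote→Q0. Q0=[P2,P1] Q1=[P3,P4,P5] Q2=[]
t=12-14: P2@Q0 runs 2, rem=9, I/O yield, promote→Q0. Q0=[P1,P2] Q1=[P3,P4,P5] Q2=[]
t=14-16: P1@Q0 runs 2, rem=6, I/O yield, promote→Q0. Q0=[P2,P1] Q1=[P3,P4,P5] Q2=[]
t=16-18: P2@Q0 runs 2, rem=7, I/O yield, promote→Q0. Q0=[P1,P2] Q1=[P3,P4,P5] Q2=[]
t=18-20: P1@Q0 runs 2, rem=4, I/O yield, promote→Q0. Q0=[P2,P1] Q1=[P3,P4,P5] Q2=[]
t=20-22: P2@Q0 runs 2, rem=5, I/O yield, promote→Q0. Q0=[P1,P2] Q1=[P3,P4,P5] Q2=[]
t=22-24: P1@Q0 runs 2, rem=2, I/O yield, promote→Q0. Q0=[P2,P1] Q1=[P3,P4,P5] Q2=[]
t=24-26: P2@Q0 runs 2, rem=3, I/O yield, promote→Q0. Q0=[P1,P2] Q1=[P3,P4,P5] Q2=[]
t=26-28: P1@Q0 runs 2, rem=0, completes. Q0=[P2] Q1=[P3,P4,P5] Q2=[]
t=28-30: P2@Q0 runs 2, rem=1, I/O yield, promote→Q0. Q0=[P2] Q1=[P3,P4,P5] Q2=[]
t=30-31: P2@Q0 runs 1, rem=0, completes. Q0=[] Q1=[P3,P4,P5] Q2=[]
t=31-35: P3@Q1 runs 4, rem=8, quantum used, demote→Q2. Q0=[] Q1=[P4,P5] Q2=[P3]
t=35-39: P4@Q1 runs 4, rem=6, quantum used, demote→Q2. Q0=[] Q1=[P5] Q2=[P3,P4]
t=39-42: P5@Q1 runs 3, rem=0, completes. Q0=[] Q1=[] Q2=[P3,P4]
t=42-50: P3@Q2 runs 8, rem=0, completes. Q0=[] Q1=[] Q2=[P4]
t=50-56: P4@Q2 runs 6, rem=0, completes. Q0=[] Q1=[] Q2=[]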